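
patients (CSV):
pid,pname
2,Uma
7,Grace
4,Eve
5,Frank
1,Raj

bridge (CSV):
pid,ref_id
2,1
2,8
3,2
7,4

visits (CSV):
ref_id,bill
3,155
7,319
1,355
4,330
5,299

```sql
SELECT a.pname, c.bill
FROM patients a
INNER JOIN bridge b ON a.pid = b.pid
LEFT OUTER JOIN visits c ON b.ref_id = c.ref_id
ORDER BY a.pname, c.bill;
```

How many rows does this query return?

Joins associate left-to-right: patients INNER JOIN bridge on pid gives 3 intermediate row(s).
Then LEFT JOIN `visits c` on ref_id: each of those 3 rows is kept; rows whose b.ref_id has no match in c get NULL for c's columns.
Result: 3 row(s).

3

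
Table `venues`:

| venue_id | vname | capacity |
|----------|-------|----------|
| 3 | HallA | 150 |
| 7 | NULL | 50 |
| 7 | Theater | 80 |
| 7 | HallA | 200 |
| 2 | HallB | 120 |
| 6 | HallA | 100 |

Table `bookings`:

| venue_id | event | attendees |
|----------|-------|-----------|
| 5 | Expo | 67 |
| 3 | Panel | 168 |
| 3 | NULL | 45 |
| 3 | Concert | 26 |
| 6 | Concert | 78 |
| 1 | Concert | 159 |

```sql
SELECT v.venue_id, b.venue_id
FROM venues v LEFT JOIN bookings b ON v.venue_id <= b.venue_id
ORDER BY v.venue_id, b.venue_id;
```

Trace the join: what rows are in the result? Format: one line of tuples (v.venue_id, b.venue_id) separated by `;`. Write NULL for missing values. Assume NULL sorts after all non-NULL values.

(2, 3); (2, 3); (2, 3); (2, 5); (2, 6); (3, 3); (3, 3); (3, 3); (3, 5); (3, 6); (6, 6); (7, NULL); (7, NULL); (7, NULL)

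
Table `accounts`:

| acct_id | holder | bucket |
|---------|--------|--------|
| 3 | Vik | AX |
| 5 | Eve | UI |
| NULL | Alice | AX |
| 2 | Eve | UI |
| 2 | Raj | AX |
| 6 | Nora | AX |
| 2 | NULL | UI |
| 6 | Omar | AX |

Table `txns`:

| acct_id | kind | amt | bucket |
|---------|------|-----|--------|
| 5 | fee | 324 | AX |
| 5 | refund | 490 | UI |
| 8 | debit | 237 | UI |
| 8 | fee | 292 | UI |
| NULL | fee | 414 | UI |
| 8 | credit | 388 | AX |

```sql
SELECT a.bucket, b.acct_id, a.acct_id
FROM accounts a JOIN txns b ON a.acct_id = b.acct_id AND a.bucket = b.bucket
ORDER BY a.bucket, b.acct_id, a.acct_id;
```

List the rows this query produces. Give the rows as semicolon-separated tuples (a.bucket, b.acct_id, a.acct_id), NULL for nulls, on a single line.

INNER JOIN keeps only pairs where the ON condition holds.
Matching on a.acct_id = b.acct_id AND a.bucket = b.bucket. A NULL in a compared column never satisfies the condition.
- a row (acct_id=3, bucket=AX): no match → dropped.
- a row (acct_id=5, bucket=UI): matches 1 b row(s) → 1 output row(s).
- a row (acct_id=NULL, bucket=AX): no match → dropped.
- a row (acct_id=2, bucket=UI): no match → dropped.
- a row (acct_id=2, bucket=AX): no match → dropped.
- a row (acct_id=6, bucket=AX): no match → dropped.
- a row (acct_id=2, bucket=UI): no match → dropped.
- a row (acct_id=6, bucket=AX): no match → dropped.
After projecting and ordering:
a.bucket | b.acct_id | a.acct_id
UI | 5 | 5

(UI, 5, 5)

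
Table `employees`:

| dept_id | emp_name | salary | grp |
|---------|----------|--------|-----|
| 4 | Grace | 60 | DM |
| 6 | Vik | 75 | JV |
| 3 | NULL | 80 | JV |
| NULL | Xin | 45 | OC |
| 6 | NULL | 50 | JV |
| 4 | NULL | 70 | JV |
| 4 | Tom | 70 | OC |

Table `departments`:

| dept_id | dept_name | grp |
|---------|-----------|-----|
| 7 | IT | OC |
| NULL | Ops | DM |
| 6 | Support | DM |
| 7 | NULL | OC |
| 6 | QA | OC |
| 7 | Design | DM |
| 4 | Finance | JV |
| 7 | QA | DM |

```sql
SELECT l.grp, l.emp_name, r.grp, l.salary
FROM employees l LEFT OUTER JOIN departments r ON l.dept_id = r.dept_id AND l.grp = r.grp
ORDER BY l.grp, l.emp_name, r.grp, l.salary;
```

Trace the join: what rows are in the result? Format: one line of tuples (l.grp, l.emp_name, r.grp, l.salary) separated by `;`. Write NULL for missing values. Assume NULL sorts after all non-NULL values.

(DM, Grace, NULL, 60); (JV, Vik, NULL, 75); (JV, NULL, JV, 70); (JV, NULL, NULL, 50); (JV, NULL, NULL, 80); (OC, Tom, NULL, 70); (OC, Xin, NULL, 45)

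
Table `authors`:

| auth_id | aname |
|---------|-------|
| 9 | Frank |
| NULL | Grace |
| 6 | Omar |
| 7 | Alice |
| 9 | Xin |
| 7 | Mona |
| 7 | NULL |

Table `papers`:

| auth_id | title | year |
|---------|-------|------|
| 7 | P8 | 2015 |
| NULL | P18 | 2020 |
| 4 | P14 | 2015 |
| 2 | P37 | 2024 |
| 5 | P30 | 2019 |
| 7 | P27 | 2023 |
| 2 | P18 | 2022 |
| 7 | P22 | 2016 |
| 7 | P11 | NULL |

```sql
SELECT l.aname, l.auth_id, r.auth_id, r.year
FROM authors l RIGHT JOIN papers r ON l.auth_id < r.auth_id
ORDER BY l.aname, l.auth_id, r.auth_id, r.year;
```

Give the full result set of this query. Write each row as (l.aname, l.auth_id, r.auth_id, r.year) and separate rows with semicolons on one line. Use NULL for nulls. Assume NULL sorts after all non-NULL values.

(Omar, 6, 7, 2015); (Omar, 6, 7, 2016); (Omar, 6, 7, 2023); (Omar, 6, 7, NULL); (NULL, NULL, 2, 2022); (NULL, NULL, 2, 2024); (NULL, NULL, 4, 2015); (NULL, NULL, 5, 2019); (NULL, NULL, NULL, 2020)

RIGHT JOIN keeps every row from `papers`; unmatched rows get NULL for `authors`'s columns.
Matching on l.auth_id < r.auth_id. A NULL in a compared column never satisfies the condition.
Matched pairs: 4; unmatched r rows kept: 5.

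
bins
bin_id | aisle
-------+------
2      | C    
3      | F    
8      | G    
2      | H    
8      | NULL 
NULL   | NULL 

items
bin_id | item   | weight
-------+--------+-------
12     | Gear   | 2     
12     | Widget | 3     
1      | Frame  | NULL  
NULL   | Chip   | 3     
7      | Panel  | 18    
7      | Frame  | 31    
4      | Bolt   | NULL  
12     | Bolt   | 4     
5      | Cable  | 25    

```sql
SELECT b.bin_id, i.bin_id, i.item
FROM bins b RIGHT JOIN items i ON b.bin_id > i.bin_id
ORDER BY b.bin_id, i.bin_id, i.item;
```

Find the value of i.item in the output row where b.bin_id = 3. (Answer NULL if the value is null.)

RIGHT JOIN keeps every row from `items`; unmatched rows get NULL for `bins`'s columns.
Matching on b.bin_id > i.bin_id. A NULL in a compared column never satisfies the condition.
- b[0] bin_id=2 → 1 match(es) in i → 1 row(s).
- b[1] bin_id=3 → 1 match(es) in i → 1 row(s).
- b[2] bin_id=8 → 5 match(es) in i → 5 row(s).
- b[3] bin_id=2 → 1 match(es) in i → 1 row(s).
- b[4] bin_id=8 → 5 match(es) in i → 5 row(s).
- b[5] bin_id=NULL → no match.
- 4 row(s) from i found no b partner → padded with NULL.

Frame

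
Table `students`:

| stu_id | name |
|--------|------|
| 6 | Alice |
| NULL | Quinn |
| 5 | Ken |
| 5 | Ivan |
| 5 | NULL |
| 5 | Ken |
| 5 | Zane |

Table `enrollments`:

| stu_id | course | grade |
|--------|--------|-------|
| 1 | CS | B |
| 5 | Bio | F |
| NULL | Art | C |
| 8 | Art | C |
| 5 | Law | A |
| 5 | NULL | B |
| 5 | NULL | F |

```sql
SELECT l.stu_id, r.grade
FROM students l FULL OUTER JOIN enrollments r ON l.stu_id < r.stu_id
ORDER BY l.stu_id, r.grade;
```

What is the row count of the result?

13

FULL OUTER JOIN keeps every row from both sides; unmatched rows get NULL for the other side's columns.
Matching on l.stu_id < r.stu_id. A NULL in a compared column never satisfies the condition.
- l (stu_id=6) pairs with 1 row(s) of r.
- l (stu_id=NULL) has no partner → padded with NULL.
- l (stu_id=5) pairs with 1 row(s) of r.
- l (stu_id=5) pairs with 1 row(s) of r.
- l (stu_id=5) pairs with 1 row(s) of r.
- l (stu_id=5) pairs with 1 row(s) of r.
- l (stu_id=5) pairs with 1 row(s) of r.
- 6 r row(s) had no l match → kept, l columns NULL.
Total: 6 matched + 7 padded = 13 rows.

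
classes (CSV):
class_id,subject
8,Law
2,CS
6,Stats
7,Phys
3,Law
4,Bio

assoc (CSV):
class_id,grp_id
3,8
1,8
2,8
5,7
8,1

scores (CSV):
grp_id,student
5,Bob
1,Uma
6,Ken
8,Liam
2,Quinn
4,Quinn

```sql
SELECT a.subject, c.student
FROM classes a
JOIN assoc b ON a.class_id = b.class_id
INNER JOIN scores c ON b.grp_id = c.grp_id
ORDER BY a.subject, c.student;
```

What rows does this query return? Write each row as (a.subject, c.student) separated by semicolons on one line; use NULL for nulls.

Joins associate left-to-right: classes INNER JOIN assoc on class_id gives 3 intermediate row(s).
Then INNER JOIN `scores c` on grp_id: keep only rows whose b.grp_id appears in c.

(CS, Liam); (Law, Liam); (Law, Uma)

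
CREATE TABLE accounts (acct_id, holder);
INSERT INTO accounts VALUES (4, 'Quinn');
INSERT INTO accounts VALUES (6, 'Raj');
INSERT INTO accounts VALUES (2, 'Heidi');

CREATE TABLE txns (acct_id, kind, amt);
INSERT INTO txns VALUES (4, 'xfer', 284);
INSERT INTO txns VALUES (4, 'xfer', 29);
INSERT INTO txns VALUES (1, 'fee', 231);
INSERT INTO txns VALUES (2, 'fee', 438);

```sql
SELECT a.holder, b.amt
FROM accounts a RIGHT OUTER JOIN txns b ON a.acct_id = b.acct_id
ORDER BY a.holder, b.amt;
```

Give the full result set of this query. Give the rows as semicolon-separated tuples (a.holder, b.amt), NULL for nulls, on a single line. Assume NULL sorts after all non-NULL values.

RIGHT JOIN keeps every row from `txns`; unmatched rows get NULL for `accounts`'s columns.
Matching on a.acct_id = b.acct_id.
- a[0] acct_id=4 → 2 match(es) in b → 2 row(s).
- a[1] acct_id=6 → no match.
- a[2] acct_id=2 → 1 match(es) in b → 1 row(s).
- 1 b row(s) had no a match → kept, a columns NULL.
After projecting and ordering:
a.holder | b.amt
Heidi | 438
Quinn | 29
Quinn | 284
NULL | 231

(Heidi, 438); (Quinn, 29); (Quinn, 284); (NULL, 231)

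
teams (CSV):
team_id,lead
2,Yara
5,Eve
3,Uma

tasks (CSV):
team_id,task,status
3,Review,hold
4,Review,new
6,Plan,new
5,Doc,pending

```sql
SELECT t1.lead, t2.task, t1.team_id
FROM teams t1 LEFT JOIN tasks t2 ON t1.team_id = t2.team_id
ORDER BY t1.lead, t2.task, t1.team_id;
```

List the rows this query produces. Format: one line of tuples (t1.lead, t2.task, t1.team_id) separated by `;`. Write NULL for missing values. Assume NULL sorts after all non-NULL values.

(Eve, Doc, 5); (Uma, Review, 3); (Yara, NULL, 2)

LEFT JOIN keeps every row from `teams`; unmatched rows get NULL for `tasks`'s columns.
Matching on t1.team_id = t2.team_id.
- t1 row (team_id=2): no match → kept, t2 columns NULL.
- t1 row (team_id=5): matches 1 t2 row(s) → 1 output row(s).
- t1 row (team_id=3): matches 1 t2 row(s) → 1 output row(s).
After projecting and ordering:
t1.lead | t2.task | t1.team_id
Eve | Doc | 5
Uma | Review | 3
Yara | NULL | 2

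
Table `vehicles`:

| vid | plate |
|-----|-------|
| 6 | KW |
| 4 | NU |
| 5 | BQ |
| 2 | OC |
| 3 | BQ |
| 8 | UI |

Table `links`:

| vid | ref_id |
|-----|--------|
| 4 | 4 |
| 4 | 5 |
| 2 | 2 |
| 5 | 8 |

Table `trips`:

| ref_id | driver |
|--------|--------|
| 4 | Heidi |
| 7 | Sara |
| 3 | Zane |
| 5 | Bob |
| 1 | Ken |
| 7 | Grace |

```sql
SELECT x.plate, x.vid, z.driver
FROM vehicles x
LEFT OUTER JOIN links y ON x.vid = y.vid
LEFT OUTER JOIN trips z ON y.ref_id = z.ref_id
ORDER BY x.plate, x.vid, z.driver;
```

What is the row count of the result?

7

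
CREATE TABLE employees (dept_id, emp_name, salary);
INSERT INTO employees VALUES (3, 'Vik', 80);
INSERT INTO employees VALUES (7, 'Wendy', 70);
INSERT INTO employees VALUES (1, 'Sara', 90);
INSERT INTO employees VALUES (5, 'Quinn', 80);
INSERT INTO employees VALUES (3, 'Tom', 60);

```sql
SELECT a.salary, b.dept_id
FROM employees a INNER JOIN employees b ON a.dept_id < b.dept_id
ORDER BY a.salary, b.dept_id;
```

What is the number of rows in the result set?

9

INNER JOIN keeps only pairs where the ON condition holds.
Matching on a.dept_id < b.dept_id.
- dept_id=3: 2 matching b row(s), so 2 row(s) emitted.
- dept_id=7: no matching b row, dropped.
- dept_id=1: 4 matching b row(s), so 4 row(s) emitted.
- dept_id=5: 1 matching b row(s), so 1 row(s) emitted.
- dept_id=3: 2 matching b row(s), so 2 row(s) emitted.
Total: 9 rows.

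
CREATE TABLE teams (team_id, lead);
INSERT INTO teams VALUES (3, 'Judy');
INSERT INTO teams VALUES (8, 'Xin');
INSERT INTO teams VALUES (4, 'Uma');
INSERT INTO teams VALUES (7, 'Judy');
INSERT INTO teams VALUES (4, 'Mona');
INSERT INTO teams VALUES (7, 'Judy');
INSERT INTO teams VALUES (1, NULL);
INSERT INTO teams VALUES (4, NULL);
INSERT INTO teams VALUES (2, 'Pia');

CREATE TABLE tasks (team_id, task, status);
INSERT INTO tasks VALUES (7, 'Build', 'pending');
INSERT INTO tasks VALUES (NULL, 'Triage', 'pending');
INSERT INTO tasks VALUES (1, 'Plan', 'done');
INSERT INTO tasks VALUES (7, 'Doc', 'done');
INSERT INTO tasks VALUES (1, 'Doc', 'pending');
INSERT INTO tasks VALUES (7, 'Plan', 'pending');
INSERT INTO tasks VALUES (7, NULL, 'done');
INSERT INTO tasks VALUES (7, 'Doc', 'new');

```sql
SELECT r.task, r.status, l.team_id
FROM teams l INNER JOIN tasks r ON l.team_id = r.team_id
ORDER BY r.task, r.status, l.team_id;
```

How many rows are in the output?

12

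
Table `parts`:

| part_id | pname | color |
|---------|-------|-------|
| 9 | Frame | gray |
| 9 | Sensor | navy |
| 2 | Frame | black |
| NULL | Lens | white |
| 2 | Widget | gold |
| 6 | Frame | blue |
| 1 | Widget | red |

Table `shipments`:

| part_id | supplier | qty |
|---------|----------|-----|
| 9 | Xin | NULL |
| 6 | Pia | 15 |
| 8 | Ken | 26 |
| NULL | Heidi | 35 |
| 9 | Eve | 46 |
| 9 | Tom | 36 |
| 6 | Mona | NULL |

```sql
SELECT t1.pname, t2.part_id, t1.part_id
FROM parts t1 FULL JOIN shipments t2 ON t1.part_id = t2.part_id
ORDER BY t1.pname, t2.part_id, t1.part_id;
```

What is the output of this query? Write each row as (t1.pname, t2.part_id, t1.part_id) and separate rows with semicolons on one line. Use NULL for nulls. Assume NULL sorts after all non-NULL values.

FULL OUTER JOIN keeps every row from both sides; unmatched rows get NULL for the other side's columns.
Matching on t1.part_id = t2.part_id. A NULL in a compared column never satisfies the condition.
- t1 row (part_id=9): matches 3 t2 row(s) → 3 output row(s).
- t1 row (part_id=9): matches 3 t2 row(s) → 3 output row(s).
- t1 row (part_id=2): no match → kept, t2 columns NULL.
- t1 row (part_id=NULL): no match → kept, t2 columns NULL.
- t1 row (part_id=2): no match → kept, t2 columns NULL.
- t1 row (part_id=6): matches 2 t2 row(s) → 2 output row(s).
- t1 row (part_id=1): no match → kept, t2 columns NULL.
- 2 row(s) from t2 found no t1 partner → padded with NULL.

(Frame, 6, 6); (Frame, 6, 6); (Frame, 9, 9); (Frame, 9, 9); (Frame, 9, 9); (Frame, NULL, 2); (Lens, NULL, NULL); (Sensor, 9, 9); (Sensor, 9, 9); (Sensor, 9, 9); (Widget, NULL, 1); (Widget, NULL, 2); (NULL, 8, NULL); (NULL, NULL, NULL)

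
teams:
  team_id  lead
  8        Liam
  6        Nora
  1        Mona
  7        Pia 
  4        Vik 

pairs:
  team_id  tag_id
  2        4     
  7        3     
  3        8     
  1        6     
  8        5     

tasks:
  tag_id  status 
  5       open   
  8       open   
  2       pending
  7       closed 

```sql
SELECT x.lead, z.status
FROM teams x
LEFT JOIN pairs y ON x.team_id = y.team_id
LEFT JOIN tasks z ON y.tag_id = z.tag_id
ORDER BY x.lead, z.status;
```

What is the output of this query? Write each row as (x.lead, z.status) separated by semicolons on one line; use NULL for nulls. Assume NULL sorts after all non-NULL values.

(Liam, open); (Mona, NULL); (Nora, NULL); (Pia, NULL); (Vik, NULL)

Step 1 — x LEFT JOIN y on team_id → 5 row(s).
Then LEFT JOIN `tasks z` on tag_id: each of those 5 rows is kept; rows whose y.tag_id has no match in z get NULL for z's columns.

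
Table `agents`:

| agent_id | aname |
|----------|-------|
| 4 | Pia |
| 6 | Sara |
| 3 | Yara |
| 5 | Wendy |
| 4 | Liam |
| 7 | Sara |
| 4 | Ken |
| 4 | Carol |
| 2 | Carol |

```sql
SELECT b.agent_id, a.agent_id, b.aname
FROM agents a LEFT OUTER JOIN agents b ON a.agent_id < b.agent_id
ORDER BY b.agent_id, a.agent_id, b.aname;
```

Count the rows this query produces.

LEFT JOIN keeps every row from `agents a`; unmatched rows get NULL for `agents b`'s columns.
Matching on a.agent_id < b.agent_id.
- a (agent_id=4) pairs with 3 row(s) of b.
- a (agent_id=6) pairs with 1 row(s) of b.
- a (agent_id=3) pairs with 7 row(s) of b.
- a (agent_id=5) pairs with 2 row(s) of b.
- a (agent_id=4) pairs with 3 row(s) of b.
- a (agent_id=7) has no partner → padded with NULL.
- a (agent_id=4) pairs with 3 row(s) of b.
- a (agent_id=4) pairs with 3 row(s) of b.
- a (agent_id=2) pairs with 8 row(s) of b.
Total: 30 matched + 1 padded = 31 rows.

31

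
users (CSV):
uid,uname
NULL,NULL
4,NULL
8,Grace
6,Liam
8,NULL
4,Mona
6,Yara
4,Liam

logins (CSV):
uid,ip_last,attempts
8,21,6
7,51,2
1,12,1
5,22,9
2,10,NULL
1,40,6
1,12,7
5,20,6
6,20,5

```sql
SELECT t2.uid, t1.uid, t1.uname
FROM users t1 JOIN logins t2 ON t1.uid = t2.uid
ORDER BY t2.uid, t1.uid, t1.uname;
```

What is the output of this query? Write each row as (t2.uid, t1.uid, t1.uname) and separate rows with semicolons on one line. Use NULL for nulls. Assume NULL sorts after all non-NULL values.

INNER JOIN keeps only pairs where the ON condition holds.
Matching on t1.uid = t2.uid. A NULL in a compared column never satisfies the condition.
Matched pairs: 4.

(6, 6, Liam); (6, 6, Yara); (8, 8, Grace); (8, 8, NULL)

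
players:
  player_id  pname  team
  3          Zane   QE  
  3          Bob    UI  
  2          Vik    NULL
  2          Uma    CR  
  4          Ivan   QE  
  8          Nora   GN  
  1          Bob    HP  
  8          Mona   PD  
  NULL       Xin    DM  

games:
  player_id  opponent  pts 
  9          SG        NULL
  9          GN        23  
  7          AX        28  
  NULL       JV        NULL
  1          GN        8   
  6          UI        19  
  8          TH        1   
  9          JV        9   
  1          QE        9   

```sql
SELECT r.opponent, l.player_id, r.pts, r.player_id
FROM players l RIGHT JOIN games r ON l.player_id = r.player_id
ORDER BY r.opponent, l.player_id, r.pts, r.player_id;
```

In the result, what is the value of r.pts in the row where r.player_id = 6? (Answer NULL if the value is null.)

19

RIGHT JOIN keeps every row from `games`; unmatched rows get NULL for `players`'s columns.
Matching on l.player_id = r.player_id. A NULL in a compared column never satisfies the condition.
- player_id=3: no matching r row.
- player_id=3: no matching r row.
- player_id=2: no matching r row.
- player_id=2: no matching r row.
- player_id=4: no matching r row.
- player_id=8: 1 matching r row(s), so 1 row(s) emitted.
- player_id=1: 2 matching r row(s), so 2 row(s) emitted.
- player_id=8: 1 matching r row(s), so 1 row(s) emitted.
- player_id=NULL: no matching r row.
- plus 6 unmatched r row(s), each kept with NULL l columns.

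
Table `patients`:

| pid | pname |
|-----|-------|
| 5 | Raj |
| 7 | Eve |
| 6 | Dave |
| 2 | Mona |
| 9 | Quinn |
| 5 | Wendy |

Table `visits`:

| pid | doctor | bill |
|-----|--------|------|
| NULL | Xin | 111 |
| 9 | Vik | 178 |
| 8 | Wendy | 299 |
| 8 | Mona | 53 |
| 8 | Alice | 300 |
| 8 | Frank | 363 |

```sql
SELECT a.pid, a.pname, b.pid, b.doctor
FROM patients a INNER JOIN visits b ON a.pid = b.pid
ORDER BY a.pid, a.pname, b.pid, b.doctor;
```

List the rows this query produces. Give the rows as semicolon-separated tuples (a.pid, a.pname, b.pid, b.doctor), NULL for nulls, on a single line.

(9, Quinn, 9, Vik)

INNER JOIN keeps only pairs where the ON condition holds.
Matching on a.pid = b.pid. A NULL in a compared column never satisfies the condition.
- a (pid=5) has no partner → excluded.
- a (pid=7) has no partner → excluded.
- a (pid=6) has no partner → excluded.
- a (pid=2) has no partner → excluded.
- a (pid=9) pairs with 1 row(s) of b.
- a (pid=5) has no partner → excluded.
After projecting and ordering:
a.pid | a.pname | b.pid | b.doctor
9 | Quinn | 9 | Vik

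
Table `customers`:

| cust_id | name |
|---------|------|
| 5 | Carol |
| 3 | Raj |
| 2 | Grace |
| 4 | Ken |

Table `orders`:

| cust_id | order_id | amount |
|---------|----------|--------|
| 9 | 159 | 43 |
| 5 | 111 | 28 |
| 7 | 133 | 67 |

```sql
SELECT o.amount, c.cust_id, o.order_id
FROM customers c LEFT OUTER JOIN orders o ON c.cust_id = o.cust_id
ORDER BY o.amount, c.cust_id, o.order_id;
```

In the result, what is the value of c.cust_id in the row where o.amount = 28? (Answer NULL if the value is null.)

LEFT JOIN keeps every row from `customers`; unmatched rows get NULL for `orders`'s columns.
Matching on c.cust_id = o.cust_id.
Matched pairs: 1; unmatched c rows kept: 3.

5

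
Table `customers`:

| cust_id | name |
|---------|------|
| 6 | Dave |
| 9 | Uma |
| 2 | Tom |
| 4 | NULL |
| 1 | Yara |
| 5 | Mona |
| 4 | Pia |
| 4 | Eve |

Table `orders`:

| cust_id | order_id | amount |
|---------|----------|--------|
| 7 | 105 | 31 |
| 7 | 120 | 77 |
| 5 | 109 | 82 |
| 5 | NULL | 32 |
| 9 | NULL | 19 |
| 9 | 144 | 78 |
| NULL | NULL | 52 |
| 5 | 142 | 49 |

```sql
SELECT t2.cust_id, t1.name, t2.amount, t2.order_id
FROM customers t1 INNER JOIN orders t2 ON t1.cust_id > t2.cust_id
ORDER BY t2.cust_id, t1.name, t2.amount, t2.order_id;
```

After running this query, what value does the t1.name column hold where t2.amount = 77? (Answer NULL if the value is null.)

Uma

INNER JOIN keeps only pairs where the ON condition holds.
Matching on t1.cust_id > t2.cust_id. A NULL in a compared column never satisfies the condition.
- t1 row (cust_id=6): matches 3 t2 row(s) → 3 output row(s).
- t1 row (cust_id=9): matches 5 t2 row(s) → 5 output row(s).
- t1 row (cust_id=2): no match → dropped.
- t1 row (cust_id=4): no match → dropped.
- t1 row (cust_id=1): no match → dropped.
- t1 row (cust_id=5): no match → dropped.
- t1 row (cust_id=4): no match → dropped.
- t1 row (cust_id=4): no match → dropped.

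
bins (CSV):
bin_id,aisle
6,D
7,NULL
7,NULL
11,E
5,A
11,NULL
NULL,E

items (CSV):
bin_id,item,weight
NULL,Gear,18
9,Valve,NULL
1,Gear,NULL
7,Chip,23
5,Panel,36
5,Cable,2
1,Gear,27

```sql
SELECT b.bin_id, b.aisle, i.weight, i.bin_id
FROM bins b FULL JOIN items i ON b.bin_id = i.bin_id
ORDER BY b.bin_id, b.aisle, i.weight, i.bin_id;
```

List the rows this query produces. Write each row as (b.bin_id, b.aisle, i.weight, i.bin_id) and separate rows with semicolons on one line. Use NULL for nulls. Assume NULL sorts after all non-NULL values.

FULL OUTER JOIN keeps every row from both sides; unmatched rows get NULL for the other side's columns.
Matching on b.bin_id = i.bin_id. A NULL in a compared column never satisfies the condition.
Matched pairs: 4; unmatched b rows kept: 4; unmatched i rows kept: 4.

(5, A, 2, 5); (5, A, 36, 5); (6, D, NULL, NULL); (7, NULL, 23, 7); (7, NULL, 23, 7); (11, E, NULL, NULL); (11, NULL, NULL, NULL); (NULL, E, NULL, NULL); (NULL, NULL, 18, NULL); (NULL, NULL, 27, 1); (NULL, NULL, NULL, 1); (NULL, NULL, NULL, 9)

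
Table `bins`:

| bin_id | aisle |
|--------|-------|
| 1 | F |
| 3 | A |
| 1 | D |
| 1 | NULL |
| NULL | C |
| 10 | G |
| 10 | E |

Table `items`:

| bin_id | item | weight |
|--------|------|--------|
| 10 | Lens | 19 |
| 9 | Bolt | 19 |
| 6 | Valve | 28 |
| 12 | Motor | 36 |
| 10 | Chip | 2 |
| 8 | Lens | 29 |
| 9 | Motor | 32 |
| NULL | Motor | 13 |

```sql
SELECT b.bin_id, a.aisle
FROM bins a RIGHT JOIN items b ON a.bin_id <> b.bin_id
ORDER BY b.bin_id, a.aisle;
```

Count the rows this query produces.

RIGHT JOIN keeps every row from `items`; unmatched rows get NULL for `bins`'s columns.
Matching on a.bin_id <> b.bin_id. A NULL in a compared column never satisfies the condition.
- a (bin_id=1) pairs with 7 row(s) of b.
- a (bin_id=3) pairs with 7 row(s) of b.
- a (bin_id=1) pairs with 7 row(s) of b.
- a (bin_id=1) pairs with 7 row(s) of b.
- a (bin_id=NULL) has no partner in b.
- a (bin_id=10) pairs with 5 row(s) of b.
- a (bin_id=10) pairs with 5 row(s) of b.
- 1 b row(s) had no a match → kept, a columns NULL.
Total: 38 matched + 1 padded = 39 rows.

39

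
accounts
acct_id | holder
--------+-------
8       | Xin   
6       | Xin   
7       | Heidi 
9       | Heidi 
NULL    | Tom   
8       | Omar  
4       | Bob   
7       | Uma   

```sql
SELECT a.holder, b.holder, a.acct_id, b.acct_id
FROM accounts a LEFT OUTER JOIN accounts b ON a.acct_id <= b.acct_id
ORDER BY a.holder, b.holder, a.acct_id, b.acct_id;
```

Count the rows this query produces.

31

LEFT JOIN keeps every row from `accounts a`; unmatched rows get NULL for `accounts b`'s columns.
Matching on a.acct_id <= b.acct_id. A NULL in a compared column never satisfies the condition.
- acct_id=8: 3 matching b row(s), so 3 row(s) emitted.
- acct_id=6: 6 matching b row(s), so 6 row(s) emitted.
- acct_id=7: 5 matching b row(s), so 5 row(s) emitted.
- acct_id=9: 1 matching b row(s), so 1 row(s) emitted.
- acct_id=NULL: no b row matches, row kept with b columns NULL.
- acct_id=8: 3 matching b row(s), so 3 row(s) emitted.
- acct_id=4: 7 matching b row(s), so 7 row(s) emitted.
- acct_id=7: 5 matching b row(s), so 5 row(s) emitted.
Total: 30 matched + 1 padded = 31 rows.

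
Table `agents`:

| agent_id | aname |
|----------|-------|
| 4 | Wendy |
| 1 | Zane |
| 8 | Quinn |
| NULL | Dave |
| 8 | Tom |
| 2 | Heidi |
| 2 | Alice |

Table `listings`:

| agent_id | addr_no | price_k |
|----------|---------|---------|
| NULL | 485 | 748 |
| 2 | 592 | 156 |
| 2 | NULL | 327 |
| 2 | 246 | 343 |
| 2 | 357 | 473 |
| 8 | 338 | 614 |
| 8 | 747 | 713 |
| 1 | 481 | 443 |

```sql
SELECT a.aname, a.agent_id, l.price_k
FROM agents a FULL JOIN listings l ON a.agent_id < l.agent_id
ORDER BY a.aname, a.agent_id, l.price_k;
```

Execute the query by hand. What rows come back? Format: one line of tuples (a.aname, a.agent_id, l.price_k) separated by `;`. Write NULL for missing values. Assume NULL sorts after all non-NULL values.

(Alice, 2, 614); (Alice, 2, 713); (Dave, NULL, NULL); (Heidi, 2, 614); (Heidi, 2, 713); (Quinn, 8, NULL); (Tom, 8, NULL); (Wendy, 4, 614); (Wendy, 4, 713); (Zane, 1, 156); (Zane, 1, 327); (Zane, 1, 343); (Zane, 1, 473); (Zane, 1, 614); (Zane, 1, 713); (NULL, NULL, 443); (NULL, NULL, 748)

FULL OUTER JOIN keeps every row from both sides; unmatched rows get NULL for the other side's columns.
Matching on a.agent_id < l.agent_id. A NULL in a compared column never satisfies the condition.
- agent_id=4: 2 matching l row(s), so 2 row(s) emitted.
- agent_id=1: 6 matching l row(s), so 6 row(s) emitted.
- agent_id=8: no l row matches, row kept with l columns NULL.
- agent_id=NULL: no l row matches, row kept with l columns NULL.
- agent_id=8: no l row matches, row kept with l columns NULL.
- agent_id=2: 2 matching l row(s), so 2 row(s) emitted.
- agent_id=2: 2 matching l row(s), so 2 row(s) emitted.
- 2 l row(s) had no a match → kept, a columns NULL.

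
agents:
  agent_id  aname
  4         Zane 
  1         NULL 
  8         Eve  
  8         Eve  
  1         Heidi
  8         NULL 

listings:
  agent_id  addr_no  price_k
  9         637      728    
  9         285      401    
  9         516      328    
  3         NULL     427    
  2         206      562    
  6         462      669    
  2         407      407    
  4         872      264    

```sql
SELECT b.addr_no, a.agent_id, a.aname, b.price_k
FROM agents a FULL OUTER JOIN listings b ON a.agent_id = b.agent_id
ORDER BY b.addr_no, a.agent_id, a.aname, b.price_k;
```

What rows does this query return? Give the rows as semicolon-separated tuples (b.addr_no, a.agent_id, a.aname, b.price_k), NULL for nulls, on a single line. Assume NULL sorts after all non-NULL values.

FULL OUTER JOIN keeps every row from both sides; unmatched rows get NULL for the other side's columns.
Matching on a.agent_id = b.agent_id.
- a row (agent_id=4): matches 1 b row(s) → 1 output row(s).
- a row (agent_id=1): no match → kept, b columns NULL.
- a row (agent_id=8): no match → kept, b columns NULL.
- a row (agent_id=8): no match → kept, b columns NULL.
- a row (agent_id=1): no match → kept, b columns NULL.
- a row (agent_id=8): no match → kept, b columns NULL.
- plus 7 unmatched b row(s), each kept with NULL a columns.

(206, NULL, NULL, 562); (285, NULL, NULL, 401); (407, NULL, NULL, 407); (462, NULL, NULL, 669); (516, NULL, NULL, 328); (637, NULL, NULL, 728); (872, 4, Zane, 264); (NULL, 1, Heidi, NULL); (NULL, 1, NULL, NULL); (NULL, 8, Eve, NULL); (NULL, 8, Eve, NULL); (NULL, 8, NULL, NULL); (NULL, NULL, NULL, 427)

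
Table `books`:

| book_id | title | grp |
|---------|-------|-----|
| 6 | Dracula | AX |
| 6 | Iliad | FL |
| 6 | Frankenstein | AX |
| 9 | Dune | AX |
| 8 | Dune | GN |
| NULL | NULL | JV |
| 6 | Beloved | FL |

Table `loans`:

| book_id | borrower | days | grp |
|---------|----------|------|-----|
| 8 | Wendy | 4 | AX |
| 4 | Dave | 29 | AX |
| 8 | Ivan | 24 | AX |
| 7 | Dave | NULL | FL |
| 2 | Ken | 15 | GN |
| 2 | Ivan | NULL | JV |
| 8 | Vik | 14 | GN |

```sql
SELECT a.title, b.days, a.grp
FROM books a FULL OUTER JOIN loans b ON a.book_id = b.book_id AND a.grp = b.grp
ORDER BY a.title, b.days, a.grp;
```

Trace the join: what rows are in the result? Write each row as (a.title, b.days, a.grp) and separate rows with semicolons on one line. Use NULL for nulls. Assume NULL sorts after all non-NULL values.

FULL OUTER JOIN keeps every row from both sides; unmatched rows get NULL for the other side's columns.
Matching on a.book_id = b.book_id AND a.grp = b.grp. A NULL in a compared column never satisfies the condition.
- a[0] book_id=6, grp=AX → no match; kept with NULLs on the b side.
- a[1] book_id=6, grp=FL → no match; kept with NULLs on the b side.
- a[2] book_id=6, grp=AX → no match; kept with NULLs on the b side.
- a[3] book_id=9, grp=AX → no match; kept with NULLs on the b side.
- a[4] book_id=8, grp=GN → 1 match(es) in b → 1 row(s).
- a[5] book_id=NULL, grp=JV → no match; kept with NULLs on the b side.
- a[6] book_id=6, grp=FL → no match; kept with NULLs on the b side.
- 6 b row(s) had no a match → kept, a columns NULL.

(Beloved, NULL, FL); (Dracula, NULL, AX); (Dune, 14, GN); (Dune, NULL, AX); (Frankenstein, NULL, AX); (Iliad, NULL, FL); (NULL, 4, NULL); (NULL, 15, NULL); (NULL, 24, NULL); (NULL, 29, NULL); (NULL, NULL, JV); (NULL, NULL, NULL); (NULL, NULL, NULL)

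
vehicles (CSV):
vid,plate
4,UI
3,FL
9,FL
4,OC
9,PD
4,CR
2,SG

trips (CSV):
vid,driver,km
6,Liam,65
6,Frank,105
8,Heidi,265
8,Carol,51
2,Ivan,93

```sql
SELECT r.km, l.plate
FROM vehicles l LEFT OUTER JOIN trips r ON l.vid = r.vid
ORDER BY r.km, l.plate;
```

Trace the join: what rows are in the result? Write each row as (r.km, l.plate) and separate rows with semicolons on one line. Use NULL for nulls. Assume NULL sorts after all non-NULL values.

(93, SG); (NULL, CR); (NULL, FL); (NULL, FL); (NULL, OC); (NULL, PD); (NULL, UI)

LEFT JOIN keeps every row from `vehicles`; unmatched rows get NULL for `trips`'s columns.
Matching on l.vid = r.vid.
Matched pairs: 1; unmatched l rows kept: 6.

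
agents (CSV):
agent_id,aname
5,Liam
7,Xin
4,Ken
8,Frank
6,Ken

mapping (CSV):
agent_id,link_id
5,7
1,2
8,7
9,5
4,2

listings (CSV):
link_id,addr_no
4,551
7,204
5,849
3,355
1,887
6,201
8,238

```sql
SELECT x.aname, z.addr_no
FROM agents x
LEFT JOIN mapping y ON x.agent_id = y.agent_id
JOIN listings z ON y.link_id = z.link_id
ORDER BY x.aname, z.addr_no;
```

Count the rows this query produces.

Joins associate left-to-right: agents LEFT JOIN mapping on agent_id gives 5 intermediate row(s).
Then INNER JOIN `listings z` on link_id: keep only rows whose y.link_id appears in z.
Result: 2 row(s).

2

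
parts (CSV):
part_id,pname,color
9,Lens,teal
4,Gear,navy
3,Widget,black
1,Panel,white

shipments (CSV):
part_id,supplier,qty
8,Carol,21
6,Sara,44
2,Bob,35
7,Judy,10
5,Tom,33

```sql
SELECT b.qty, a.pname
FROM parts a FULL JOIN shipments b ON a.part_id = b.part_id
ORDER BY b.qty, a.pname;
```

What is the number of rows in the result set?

9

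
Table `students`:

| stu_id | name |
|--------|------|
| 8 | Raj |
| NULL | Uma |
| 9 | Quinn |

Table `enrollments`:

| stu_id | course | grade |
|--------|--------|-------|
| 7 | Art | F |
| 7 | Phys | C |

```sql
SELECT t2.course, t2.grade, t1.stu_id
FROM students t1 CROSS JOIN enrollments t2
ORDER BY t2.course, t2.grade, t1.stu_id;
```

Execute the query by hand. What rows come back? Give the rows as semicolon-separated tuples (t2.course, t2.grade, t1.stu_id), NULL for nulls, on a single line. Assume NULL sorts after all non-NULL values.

(Art, F, 8); (Art, F, 9); (Art, F, NULL); (Phys, C, 8); (Phys, C, 9); (Phys, C, NULL)

CROSS JOIN pairs every row of `students` with every row of `enrollments`: 3 × 2 = 6 rows.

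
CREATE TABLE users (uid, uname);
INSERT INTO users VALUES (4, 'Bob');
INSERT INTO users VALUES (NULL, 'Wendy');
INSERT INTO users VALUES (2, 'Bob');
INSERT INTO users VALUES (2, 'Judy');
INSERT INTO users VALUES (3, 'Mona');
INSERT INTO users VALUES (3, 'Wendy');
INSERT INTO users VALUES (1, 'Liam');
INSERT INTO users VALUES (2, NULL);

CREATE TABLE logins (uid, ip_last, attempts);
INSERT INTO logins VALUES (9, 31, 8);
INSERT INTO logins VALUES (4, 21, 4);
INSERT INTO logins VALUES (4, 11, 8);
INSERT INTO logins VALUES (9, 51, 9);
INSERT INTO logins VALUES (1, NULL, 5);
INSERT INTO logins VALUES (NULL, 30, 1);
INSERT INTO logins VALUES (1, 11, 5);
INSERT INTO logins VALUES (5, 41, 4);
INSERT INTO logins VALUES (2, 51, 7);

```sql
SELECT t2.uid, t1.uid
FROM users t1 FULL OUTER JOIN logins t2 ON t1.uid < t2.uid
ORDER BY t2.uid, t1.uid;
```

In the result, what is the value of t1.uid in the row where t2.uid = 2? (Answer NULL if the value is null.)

FULL OUTER JOIN keeps every row from both sides; unmatched rows get NULL for the other side's columns.
Matching on t1.uid < t2.uid. A NULL in a compared column never satisfies the condition.
- t1 row (uid=4): matches 3 t2 row(s) → 3 output row(s).
- t1 row (uid=NULL): no match → kept, t2 columns NULL.
- t1 row (uid=2): matches 5 t2 row(s) → 5 output row(s).
- t1 row (uid=2): matches 5 t2 row(s) → 5 output row(s).
- t1 row (uid=3): matches 5 t2 row(s) → 5 output row(s).
- t1 row (uid=3): matches 5 t2 row(s) → 5 output row(s).
- t1 row (uid=1): matches 6 t2 row(s) → 6 output row(s).
- t1 row (uid=2): matches 5 t2 row(s) → 5 output row(s).
- 3 row(s) from t2 found no t1 partner → padded with NULL.

1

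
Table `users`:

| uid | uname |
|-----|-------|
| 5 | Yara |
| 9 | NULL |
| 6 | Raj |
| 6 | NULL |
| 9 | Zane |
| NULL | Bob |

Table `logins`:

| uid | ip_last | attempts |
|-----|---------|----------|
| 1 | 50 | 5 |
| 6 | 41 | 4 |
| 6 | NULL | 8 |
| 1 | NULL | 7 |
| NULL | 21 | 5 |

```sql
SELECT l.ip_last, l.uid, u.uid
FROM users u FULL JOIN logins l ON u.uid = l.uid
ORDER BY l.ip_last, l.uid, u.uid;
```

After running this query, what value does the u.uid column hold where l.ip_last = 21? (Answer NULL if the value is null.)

NULL

FULL OUTER JOIN keeps every row from both sides; unmatched rows get NULL for the other side's columns.
Matching on u.uid = l.uid. A NULL in a compared column never satisfies the condition.
- u (uid=5) has no partner → padded with NULL.
- u (uid=9) has no partner → padded with NULL.
- u (uid=6) pairs with 2 row(s) of l.
- u (uid=6) pairs with 2 row(s) of l.
- u (uid=9) has no partner → padded with NULL.
- u (uid=NULL) has no partner → padded with NULL.
- 3 row(s) from l found no u partner → padded with NULL.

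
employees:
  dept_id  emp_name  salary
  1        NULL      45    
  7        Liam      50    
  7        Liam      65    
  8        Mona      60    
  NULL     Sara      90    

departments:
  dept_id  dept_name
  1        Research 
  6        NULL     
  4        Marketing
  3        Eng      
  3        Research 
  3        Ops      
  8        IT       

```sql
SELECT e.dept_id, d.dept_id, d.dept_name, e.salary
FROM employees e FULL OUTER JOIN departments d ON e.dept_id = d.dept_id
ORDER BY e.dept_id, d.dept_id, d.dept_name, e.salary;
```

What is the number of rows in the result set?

10

FULL OUTER JOIN keeps every row from both sides; unmatched rows get NULL for the other side's columns.
Matching on e.dept_id = d.dept_id. A NULL in a compared column never satisfies the condition.
Matched pairs: 2; unmatched e rows kept: 3; unmatched d rows kept: 5.
Total: 2 matched + 8 padded = 10 rows.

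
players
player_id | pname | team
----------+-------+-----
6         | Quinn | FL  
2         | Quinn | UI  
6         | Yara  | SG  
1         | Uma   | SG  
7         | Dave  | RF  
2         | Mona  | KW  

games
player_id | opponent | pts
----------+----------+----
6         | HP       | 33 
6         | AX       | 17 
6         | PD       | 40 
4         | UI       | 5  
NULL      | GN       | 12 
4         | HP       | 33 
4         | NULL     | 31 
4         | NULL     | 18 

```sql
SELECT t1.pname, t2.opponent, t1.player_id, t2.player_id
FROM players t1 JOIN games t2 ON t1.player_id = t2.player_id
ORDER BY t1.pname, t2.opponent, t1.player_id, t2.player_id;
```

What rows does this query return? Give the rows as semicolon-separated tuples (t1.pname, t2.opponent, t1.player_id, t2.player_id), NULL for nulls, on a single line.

(Quinn, AX, 6, 6); (Quinn, HP, 6, 6); (Quinn, PD, 6, 6); (Yara, AX, 6, 6); (Yara, HP, 6, 6); (Yara, PD, 6, 6)

INNER JOIN keeps only pairs where the ON condition holds.
Matching on t1.player_id = t2.player_id. A NULL in a compared column never satisfies the condition.
- t1[0] player_id=6 → 3 match(es) in t2 → 3 row(s).
- t1[1] player_id=2 → no match; dropped.
- t1[2] player_id=6 → 3 match(es) in t2 → 3 row(s).
- t1[3] player_id=1 → no match; dropped.
- t1[4] player_id=7 → no match; dropped.
- t1[5] player_id=2 → no match; dropped.
After projecting and ordering:
t1.pname | t2.opponent | t1.player_id | t2.player_id
Quinn | AX | 6 | 6
Quinn | HP | 6 | 6
Quinn | PD | 6 | 6
Yara | AX | 6 | 6
Yara | HP | 6 | 6
Yara | PD | 6 | 6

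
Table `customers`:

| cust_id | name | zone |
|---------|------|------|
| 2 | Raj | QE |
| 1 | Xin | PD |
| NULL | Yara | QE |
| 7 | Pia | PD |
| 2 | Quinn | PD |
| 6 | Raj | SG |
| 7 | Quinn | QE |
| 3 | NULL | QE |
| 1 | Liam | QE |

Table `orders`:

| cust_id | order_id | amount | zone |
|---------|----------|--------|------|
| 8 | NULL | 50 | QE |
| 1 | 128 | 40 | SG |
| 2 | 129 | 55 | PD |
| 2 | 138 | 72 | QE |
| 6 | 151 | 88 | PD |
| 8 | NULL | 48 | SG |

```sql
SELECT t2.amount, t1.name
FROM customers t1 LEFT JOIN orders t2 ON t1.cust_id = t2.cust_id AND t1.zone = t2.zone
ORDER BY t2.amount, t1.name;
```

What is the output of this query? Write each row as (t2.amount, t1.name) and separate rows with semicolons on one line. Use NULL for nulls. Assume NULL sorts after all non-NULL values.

(55, Quinn); (72, Raj); (NULL, Liam); (NULL, Pia); (NULL, Quinn); (NULL, Raj); (NULL, Xin); (NULL, Yara); (NULL, NULL)

LEFT JOIN keeps every row from `customers`; unmatched rows get NULL for `orders`'s columns.
Matching on t1.cust_id = t2.cust_id AND t1.zone = t2.zone. A NULL in a compared column never satisfies the condition.
- t1[0] cust_id=2, zone=QE → 1 match(es) in t2 → 1 row(s).
- t1[1] cust_id=1, zone=PD → no match; kept with NULLs on the t2 side.
- t1[2] cust_id=NULL, zone=QE → no match; kept with NULLs on the t2 side.
- t1[3] cust_id=7, zone=PD → no match; kept with NULLs on the t2 side.
- t1[4] cust_id=2, zone=PD → 1 match(es) in t2 → 1 row(s).
- t1[5] cust_id=6, zone=SG → no match; kept with NULLs on the t2 side.
- t1[6] cust_id=7, zone=QE → no match; kept with NULLs on the t2 side.
- t1[7] cust_id=3, zone=QE → no match; kept with NULLs on the t2 side.
- t1[8] cust_id=1, zone=QE → no match; kept with NULLs on the t2 side.
After projecting and ordering:
t2.amount | t1.name
55 | Quinn
72 | Raj
NULL | Liam
NULL | Pia
NULL | Quinn
NULL | Raj
NULL | Xin
NULL | Yara
NULL | NULL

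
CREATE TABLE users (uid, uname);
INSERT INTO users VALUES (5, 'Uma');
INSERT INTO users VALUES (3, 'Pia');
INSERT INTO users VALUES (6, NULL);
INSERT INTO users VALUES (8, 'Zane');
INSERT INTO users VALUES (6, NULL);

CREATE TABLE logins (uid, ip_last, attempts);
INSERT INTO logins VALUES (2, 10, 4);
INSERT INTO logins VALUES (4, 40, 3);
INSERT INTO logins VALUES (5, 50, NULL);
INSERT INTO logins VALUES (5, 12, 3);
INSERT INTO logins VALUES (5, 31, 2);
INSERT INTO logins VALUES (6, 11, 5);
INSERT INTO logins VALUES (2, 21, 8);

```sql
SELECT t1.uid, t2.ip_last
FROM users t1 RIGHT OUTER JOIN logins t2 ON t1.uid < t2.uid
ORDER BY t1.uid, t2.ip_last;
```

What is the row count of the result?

RIGHT JOIN keeps every row from `logins`; unmatched rows get NULL for `users`'s columns.
Matching on t1.uid < t2.uid.
Matched pairs: 6; unmatched t2 rows kept: 2.
Total: 6 matched + 2 padded = 8 rows.

8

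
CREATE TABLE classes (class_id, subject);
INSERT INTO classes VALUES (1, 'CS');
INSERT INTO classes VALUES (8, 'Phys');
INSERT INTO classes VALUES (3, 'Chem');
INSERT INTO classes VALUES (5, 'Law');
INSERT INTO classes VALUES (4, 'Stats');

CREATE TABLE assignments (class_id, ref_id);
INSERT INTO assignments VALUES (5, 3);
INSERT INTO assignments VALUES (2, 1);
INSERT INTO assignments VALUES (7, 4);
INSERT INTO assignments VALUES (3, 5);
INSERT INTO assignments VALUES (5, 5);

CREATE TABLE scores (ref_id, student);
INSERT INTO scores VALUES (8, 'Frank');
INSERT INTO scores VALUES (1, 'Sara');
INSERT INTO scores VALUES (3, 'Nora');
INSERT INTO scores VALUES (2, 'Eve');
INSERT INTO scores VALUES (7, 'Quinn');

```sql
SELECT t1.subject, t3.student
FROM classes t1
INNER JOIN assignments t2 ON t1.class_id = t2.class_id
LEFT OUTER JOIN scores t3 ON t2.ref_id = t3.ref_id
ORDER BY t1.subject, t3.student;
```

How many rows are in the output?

Joins associate left-to-right: classes INNER JOIN assignments on class_id gives 3 intermediate row(s).
Then LEFT JOIN `scores t3` on ref_id: each of those 3 rows is kept; rows whose t2.ref_id has no match in t3 get NULL for t3's columns.
Result: 3 row(s).

3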